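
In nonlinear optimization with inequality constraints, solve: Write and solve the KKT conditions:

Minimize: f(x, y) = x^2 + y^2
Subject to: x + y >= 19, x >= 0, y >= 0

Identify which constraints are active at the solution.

KKT conditions for min x^2 + y^2 s.t. 1x + 1y >= 19, x >= 0, y >= 0:
Stationarity: 2x = mu*1 + mu_x, 2y = mu*1 + mu_y, with mu, mu_x, mu_y >= 0
Complementary slackness: mu*(x + y - 19) = 0, mu_x*x = 0, mu_y*y = 0
(0, 0) is infeasible (1*0 + 1*0 < 19), so if mu = 0 stationarity would force x = mu_x/2 >= 0, y = mu_y/2 >= 0 with mu_x*x = mu_y*y = 0, i.e. x = y = 0: contradiction. Hence mu > 0 and x + y = 19 is active.
Try x > 0, y > 0 (so mu_x = mu_y = 0): x = 1*mu/2, y = 1*mu/2
Substitute: 1*(1*mu/2) + 1*(1*mu/2) = 19
  mu*2/2 = 19 => mu = 19
x* = 19/2 > 0, y* = 19/2 > 0, consistent with mu_x = mu_y = 0.
f is convex and the constraints are linear, so this KKT point is the global minimum.
f* = 361/2
Active constraints: x + y >= 19 (holds with equality, mu = 19 > 0); x >= 0 and y >= 0 are inactive (mu_x = mu_y = 0).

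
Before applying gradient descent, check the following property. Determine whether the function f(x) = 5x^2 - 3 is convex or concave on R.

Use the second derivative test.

f(x) = 5x^2 - 3
f'(x) = 10x + 0
f''(x) = 10
Since f''(x) = 10 > 0 for all x, f is convex on R.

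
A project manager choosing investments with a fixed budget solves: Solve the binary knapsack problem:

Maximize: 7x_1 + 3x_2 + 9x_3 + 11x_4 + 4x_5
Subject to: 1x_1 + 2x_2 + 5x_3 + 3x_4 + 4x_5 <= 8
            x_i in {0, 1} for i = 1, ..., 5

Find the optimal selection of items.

Items: item 1 (v=7, w=1), item 2 (v=3, w=2), item 3 (v=9, w=5), item 4 (v=11, w=3), item 5 (v=4, w=4)
Capacity: 8
Checking all 32 subsets (w = total weight, v = total value):
  {}: w = 0, v = 0
  {1}: w = 1, v = 7
  {2}: w = 2, v = 3
  {3}: w = 5, v = 9
  {4}: w = 3, v = 11
  {5}: w = 4, v = 4
  {1, 2}: w = 3, v = 10
  {1, 3}: w = 6, v = 16
  {1, 4}: w = 4, v = 18
  {1, 5}: w = 5, v = 11
  {2, 3}: w = 7, v = 12
  {2, 4}: w = 5, v = 14
  {2, 5}: w = 6, v = 7
  {3, 4}: w = 8, v = 20
  {3, 5}: w = 9 > 8, infeasible
  {4, 5}: w = 7, v = 15
  {1, 2, 3}: w = 8, v = 19
  {1, 2, 4}: w = 6, v = 21
  {1, 2, 5}: w = 7, v = 14
  {1, 3, 4}: w = 9 > 8, infeasible
  {1, 3, 5}: w = 10 > 8, infeasible
  {1, 4, 5}: w = 8, v = 22
  {2, 3, 4}: w = 10 > 8, infeasible
  {2, 3, 5}: w = 11 > 8, infeasible
  {2, 4, 5}: w = 9 > 8, infeasible
  {3, 4, 5}: w = 12 > 8, infeasible
  {1, 2, 3, 4}: w = 11 > 8, infeasible
  {1, 2, 3, 5}: w = 12 > 8, infeasible
  {1, 2, 4, 5}: w = 10 > 8, infeasible
  {1, 3, 4, 5}: w = 13 > 8, infeasible
  {2, 3, 4, 5}: w = 14 > 8, infeasible
  {1, 2, 3, 4, 5}: w = 15 > 8, infeasible
Best feasible subset: items [1, 4, 5]
Total weight: 8 <= 8, total value: 22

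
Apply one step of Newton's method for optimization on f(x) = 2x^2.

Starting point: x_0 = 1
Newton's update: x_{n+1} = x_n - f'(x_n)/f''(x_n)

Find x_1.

f(x) = 2x^2
f'(x) = 4x + (0), f''(x) = 4
Newton step: x_1 = x_0 - f'(x_0)/f''(x_0)
f'(1) = 4
x_1 = 1 - 4/4 = 0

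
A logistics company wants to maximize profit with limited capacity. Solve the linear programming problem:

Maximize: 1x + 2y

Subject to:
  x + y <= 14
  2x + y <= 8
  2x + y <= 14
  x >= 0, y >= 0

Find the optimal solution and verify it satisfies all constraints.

Feasible vertices: (0, 0), (0, 8), (4, 0)
Objective 1x + 2y at each vertex:
  (0, 0): 0
  (0, 8): 16
  (4, 0): 4
Maximum is 16 at (0, 8).
Verify constraints at (x, y) = (0, 8):
  1*0 + 1*8 = 8 <= 14
  2*0 + 1*8 = 8 <= 8 (active)
  2*0 + 1*8 = 8 <= 14
  x = 0 >= 0, y = 8 >= 0. All constraints satisfied.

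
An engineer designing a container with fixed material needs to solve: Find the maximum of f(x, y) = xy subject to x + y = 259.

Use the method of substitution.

Substitute y = 259 - x into f(x,y) = xy:
g(x) = x(259 - x) = 259x - x^2
g'(x) = 259 - 2x = 0  =>  x = 259/2
y = 259 - 259/2 = 259/2
Maximum value = (259/2) * (259/2) = 67081/4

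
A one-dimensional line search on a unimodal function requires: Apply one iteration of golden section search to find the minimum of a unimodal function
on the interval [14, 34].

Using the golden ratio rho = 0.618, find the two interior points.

Golden section search on [14, 34].
Golden ratio rho = 0.618 (approx).
Interior points:
  x_1 = 14 + (1-0.618)*20 = 21.6400
  x_2 = 14 + 0.618*20 = 26.3600
Compare f(x_1) and f(x_2) to determine which subinterval to keep.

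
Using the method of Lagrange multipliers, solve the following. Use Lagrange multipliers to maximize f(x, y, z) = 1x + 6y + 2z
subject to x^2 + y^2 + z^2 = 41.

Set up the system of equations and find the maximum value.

Lagrange conditions: 1 = 2*lambda*x, 6 = 2*lambda*y, 2 = 2*lambda*z
So x:1 = y:6 = z:2, i.e. x = 1t, y = 6t, z = 2t
Constraint: t^2*(1^2 + 6^2 + 2^2) = 41
  t^2 * 41 = 41  =>  t = sqrt(1)
Maximum = 1*1t + 6*6t + 2*2t = 41*sqrt(1) = 41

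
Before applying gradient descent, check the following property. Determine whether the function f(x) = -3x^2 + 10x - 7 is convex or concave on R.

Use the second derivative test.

f(x) = -3x^2 + 10x - 7
f'(x) = -6x + 10
f''(x) = -6
Since f''(x) = -6 < 0 for all x, f is concave on R.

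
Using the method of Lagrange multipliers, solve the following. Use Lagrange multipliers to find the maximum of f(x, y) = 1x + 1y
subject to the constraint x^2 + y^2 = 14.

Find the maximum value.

Set up Lagrange conditions: grad f = lambda * grad g
  1 = 2*lambda*x
  1 = 2*lambda*y
From these: x/y = 1/1, so x = 1t, y = 1t for some t.
Substitute into constraint: (1t)^2 + (1t)^2 = 14
  t^2 * 2 = 14
  t = sqrt(14/2)
Maximum = 1*x + 1*y = (1^2 + 1^2)*t = 2 * sqrt(14/2) = sqrt(28)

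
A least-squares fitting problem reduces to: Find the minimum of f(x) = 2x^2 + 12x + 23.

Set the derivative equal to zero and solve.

f(x) = 2x^2 + 12x + 23
f'(x) = 4x + (12) = 0
x = -12/4 = -3
f(-3) = 5
Since f''(x) = 4 > 0, this is a minimum.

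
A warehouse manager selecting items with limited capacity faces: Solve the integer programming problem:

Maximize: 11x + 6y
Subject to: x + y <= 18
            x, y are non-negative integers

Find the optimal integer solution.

Objective: 11x + 6y, constraint: x + y <= 18
Coefficient of x is 11 >= coefficient of y is 6, so allocate the entire budget to x.
Optimal: x = 18, y = 0, value = 198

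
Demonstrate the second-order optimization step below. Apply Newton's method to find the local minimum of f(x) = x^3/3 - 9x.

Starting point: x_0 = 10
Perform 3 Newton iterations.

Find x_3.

f(x) = x^3/3 - 9x
f'(x) = x^2 - 9, f''(x) = 2x
Newton update: x_{n+1} = x_n - (x_n^2 - 9)/(2*x_n)
Step 1: x_0 = 10, f'=91, f''=20, x_1 = 109/20
Step 2: x_1 = 109/20, f'=8281/400, f''=109/10, x_2 = 15481/4360
Step 3: x_2 = 15481/4360, f'=68574961/19009600, f''=15481/2180, x_3 = 410747761/134994320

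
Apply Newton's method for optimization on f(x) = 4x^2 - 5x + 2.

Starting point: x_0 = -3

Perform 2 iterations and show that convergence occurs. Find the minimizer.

f(x) = 4x^2 - 5x + 2, f'(x) = 8x + (-5), f''(x) = 8
Step 1: f'(-3) = -29, x_1 = -3 - -29/8 = 5/8
Step 2: f'(5/8) = 0, x_2 = 5/8 (converged)
Newton's method converges in 1 step for quadratics.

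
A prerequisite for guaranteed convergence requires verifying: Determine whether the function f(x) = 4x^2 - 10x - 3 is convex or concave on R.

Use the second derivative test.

f(x) = 4x^2 - 10x - 3
f'(x) = 8x - 10
f''(x) = 8
Since f''(x) = 8 > 0 for all x, f is convex on R.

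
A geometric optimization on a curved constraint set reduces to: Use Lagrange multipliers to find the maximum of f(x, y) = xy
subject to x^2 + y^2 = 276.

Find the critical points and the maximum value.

Lagrange conditions: y = 2*lambda*x and x = 2*lambda*y
If x = 0 then y = 0, violating the constraint, so x, y != 0.
Dividing: y/x = x/y => x^2 = y^2 => y = x or y = -x
Constraint: 2x^2 = 276 => x^2 = 138 => x = +/-sqrt(138)
Critical points: (sqrt(138), sqrt(138)), (-sqrt(138), -sqrt(138)), (sqrt(138), -sqrt(138)), (-sqrt(138), sqrt(138))
  y = x:  xy = x^2 = 138  at (sqrt(138), sqrt(138)) and (-sqrt(138), -sqrt(138))
  y = -x: xy = -x^2 = -138 at (sqrt(138), -sqrt(138)) and (-sqrt(138), sqrt(138))
Maximum xy = 138 at (sqrt(138), sqrt(138)) and (-sqrt(138), -sqrt(138))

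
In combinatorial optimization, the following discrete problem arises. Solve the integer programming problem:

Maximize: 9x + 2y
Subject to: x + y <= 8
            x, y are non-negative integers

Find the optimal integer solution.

Objective: 9x + 2y, constraint: x + y <= 8
Coefficient of x is 9 >= coefficient of y is 2, so allocate the entire budget to x.
Optimal: x = 8, y = 0, value = 72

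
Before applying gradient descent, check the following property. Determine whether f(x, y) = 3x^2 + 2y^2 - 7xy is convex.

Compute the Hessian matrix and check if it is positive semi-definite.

f(x,y) = 3x^2 + 2y^2 - 7xy
Hessian H = [[6, -7], [-7, 4]]
trace(H) = 10, det(H) = -25
Eigenvalues: (10 +/- sqrt(200)) / 2 = 12.07, -2.071
Since not both eigenvalues positive, f is neither convex nor concave.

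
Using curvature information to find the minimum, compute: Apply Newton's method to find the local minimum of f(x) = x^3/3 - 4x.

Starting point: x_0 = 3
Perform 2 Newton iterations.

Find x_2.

f(x) = x^3/3 - 4x
f'(x) = x^2 - 4, f''(x) = 2x
Newton update: x_{n+1} = x_n - (x_n^2 - 4)/(2*x_n)
Step 1: x_0 = 3, f'=5, f''=6, x_1 = 13/6
Step 2: x_1 = 13/6, f'=25/36, f''=13/3, x_2 = 313/156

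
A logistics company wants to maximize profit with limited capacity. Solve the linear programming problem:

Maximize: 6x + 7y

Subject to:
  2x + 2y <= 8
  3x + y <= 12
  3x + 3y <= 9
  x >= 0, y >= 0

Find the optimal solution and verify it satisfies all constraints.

Feasible vertices: (0, 0), (0, 3), (3, 0)
Objective 6x + 7y at each vertex:
  (0, 0): 0
  (0, 3): 21
  (3, 0): 18
Maximum is 21 at (0, 3).
Verify constraints at (x, y) = (0, 3):
  2*0 + 2*3 = 6 <= 8
  3*0 + 1*3 = 3 <= 12
  3*0 + 3*3 = 9 <= 9 (active)
  x = 0 >= 0, y = 3 >= 0. All constraints satisfied.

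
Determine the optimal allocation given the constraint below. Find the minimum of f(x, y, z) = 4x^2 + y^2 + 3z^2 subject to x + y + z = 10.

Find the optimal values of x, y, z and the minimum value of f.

Using Lagrange multipliers on f = 4x^2 + y^2 + 3z^2 with constraint x + y + z = 10:
Conditions: 2*4*x = lambda, 2*1*y = lambda, 2*3*z = lambda
So x = lambda/8, y = lambda/2, z = lambda/6
Substituting into constraint: lambda * (19/24) = 10
lambda = 240/19
x = 30/19, y = 120/19, z = 40/19
Minimum value = 1200/19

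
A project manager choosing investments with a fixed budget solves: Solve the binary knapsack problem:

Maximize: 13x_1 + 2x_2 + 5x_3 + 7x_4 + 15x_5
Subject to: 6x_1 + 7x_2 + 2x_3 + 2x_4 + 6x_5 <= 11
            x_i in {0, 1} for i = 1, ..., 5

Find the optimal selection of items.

Items: item 1 (v=13, w=6), item 2 (v=2, w=7), item 3 (v=5, w=2), item 4 (v=7, w=2), item 5 (v=15, w=6)
Capacity: 11
Checking all 32 subsets (w = total weight, v = total value):
  {}: w = 0, v = 0
  {1}: w = 6, v = 13
  {2}: w = 7, v = 2
  {3}: w = 2, v = 5
  {4}: w = 2, v = 7
  {5}: w = 6, v = 15
  {1, 2}: w = 13 > 11, infeasible
  {1, 3}: w = 8, v = 18
  {1, 4}: w = 8, v = 20
  {1, 5}: w = 12 > 11, infeasible
  {2, 3}: w = 9, v = 7
  {2, 4}: w = 9, v = 9
  {2, 5}: w = 13 > 11, infeasible
  {3, 4}: w = 4, v = 12
  {3, 5}: w = 8, v = 20
  {4, 5}: w = 8, v = 22
  {1, 2, 3}: w = 15 > 11, infeasible
  {1, 2, 4}: w = 15 > 11, infeasible
  {1, 2, 5}: w = 19 > 11, infeasible
  {1, 3, 4}: w = 10, v = 25
  {1, 3, 5}: w = 14 > 11, infeasible
  {1, 4, 5}: w = 14 > 11, infeasible
  {2, 3, 4}: w = 11, v = 14
  {2, 3, 5}: w = 15 > 11, infeasible
  {2, 4, 5}: w = 15 > 11, infeasible
  {3, 4, 5}: w = 10, v = 27
  {1, 2, 3, 4}: w = 17 > 11, infeasible
  {1, 2, 3, 5}: w = 21 > 11, infeasible
  {1, 2, 4, 5}: w = 21 > 11, infeasible
  {1, 3, 4, 5}: w = 16 > 11, infeasible
  {2, 3, 4, 5}: w = 17 > 11, infeasible
  {1, 2, 3, 4, 5}: w = 23 > 11, infeasible
Best feasible subset: items [3, 4, 5]
Total weight: 10 <= 11, total value: 27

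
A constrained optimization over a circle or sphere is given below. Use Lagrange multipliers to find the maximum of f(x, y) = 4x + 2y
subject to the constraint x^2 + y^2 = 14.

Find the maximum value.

Set up Lagrange conditions: grad f = lambda * grad g
  4 = 2*lambda*x
  2 = 2*lambda*y
From these: x/y = 4/2, so x = 4t, y = 2t for some t.
Substitute into constraint: (4t)^2 + (2t)^2 = 14
  t^2 * 20 = 14
  t = sqrt(14/20)
Maximum = 4*x + 2*y = (4^2 + 2^2)*t = 20 * sqrt(14/20) = sqrt(280)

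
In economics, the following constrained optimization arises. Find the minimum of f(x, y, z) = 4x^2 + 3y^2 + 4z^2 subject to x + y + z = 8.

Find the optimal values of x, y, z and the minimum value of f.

Using Lagrange multipliers on f = 4x^2 + 3y^2 + 4z^2 with constraint x + y + z = 8:
Conditions: 2*4*x = lambda, 2*3*y = lambda, 2*4*z = lambda
So x = lambda/8, y = lambda/6, z = lambda/8
Substituting into constraint: lambda * (5/12) = 8
lambda = 96/5
x = 12/5, y = 16/5, z = 12/5
Minimum value = 384/5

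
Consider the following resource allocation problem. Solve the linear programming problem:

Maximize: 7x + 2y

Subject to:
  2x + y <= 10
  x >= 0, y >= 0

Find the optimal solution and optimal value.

The feasible region has vertices at [(0, 0), (5, 0), (0, 10)].
Checking objective 7x + 2y at each vertex:
  (0, 0): 7*0 + 2*0 = 0
  (5, 0): 7*5 + 2*0 = 35
  (0, 10): 7*0 + 2*10 = 20
Maximum is 35 at (5, 0).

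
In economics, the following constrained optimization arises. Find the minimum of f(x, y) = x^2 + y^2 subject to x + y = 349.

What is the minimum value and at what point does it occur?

Substitute y = 349 - x into f(x,y) = x^2 + y^2:
g(x) = x^2 + (349 - x)^2 = 2x^2 - 698x + 121801
g'(x) = 4x - 698 = 0  =>  x = 349/2
y = 349 - 349/2 = 349/2
Minimum value = (349/2)^2 + (349/2)^2 = 121801/2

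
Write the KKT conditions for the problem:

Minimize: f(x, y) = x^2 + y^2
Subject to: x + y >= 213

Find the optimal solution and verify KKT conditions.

KKT conditions for min x^2 + y^2 s.t. x + y >= 213:
Stationarity: 2x = mu, 2y = mu
So x = y = mu/2.
Complementary slackness: mu*(x + y - 213) = 0
Primal feasibility: x + y >= 213; dual feasibility: mu >= 0
If mu = 0 then x = y = 0, but 0 + 0 < 213 is infeasible, so the constraint is active.
Constraint active: x + y = 2*(mu/2) = 213 => mu = 213
x = y = 213/2, f = 45369/2
Verify: stationarity 2*(213/2) = 213 = mu; primal 213/2 + 213/2 = 213 >= 213; dual mu = 213 >= 0; complementary slackness 213*(213 - 213) = 0. All KKT conditions hold.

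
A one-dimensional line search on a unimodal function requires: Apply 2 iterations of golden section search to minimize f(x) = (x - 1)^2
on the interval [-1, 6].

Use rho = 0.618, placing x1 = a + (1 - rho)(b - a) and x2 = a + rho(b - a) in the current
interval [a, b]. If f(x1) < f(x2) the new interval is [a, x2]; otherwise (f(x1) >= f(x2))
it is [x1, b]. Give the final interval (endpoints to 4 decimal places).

Golden section search for min of f(x) = (x - 1)^2 on [-1, 6].
Each step: x1 = a + (1 - rho)(b - a), x2 = a + rho(b - a); if f(x1) < f(x2) keep [a, x2], otherwise keep [x1, b].
Step 1: [-1.0000, 6.0000], x1=1.6740 (f=0.4543), x2=3.3260 (f=5.4103); f(x1) < f(x2) => keep [-1.0000, 3.3260]
Step 2: [-1.0000, 3.3260], x1=0.6525 (f=0.1207), x2=1.6735 (f=0.4536); f(x1) < f(x2) => keep [-1.0000, 1.6735]
Final interval: [-1.0000, 1.6735]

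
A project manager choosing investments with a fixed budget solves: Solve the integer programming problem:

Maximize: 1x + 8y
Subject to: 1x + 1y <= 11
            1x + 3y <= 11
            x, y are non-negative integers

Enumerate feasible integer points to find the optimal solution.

Constraint 1: 1x + 1y <= 11
Constraint 2: 1x + 3y <= 11
Feasible x range (need y >= 0): 0 <= x <= min(11/1, 11/1) => x in {0, ..., 11}.
Enumerate feasible integer points row by row (the coefficient of y is 8 > 0, so for each x the largest feasible y gives the best value):
  x = 0: y <= min((11 - 1*0)/1, (11 - 1*0)/3) => y in {0, ..., 3}; best 1*0 + 8*3 = 24
  x = 1: y <= min((11 - 1*1)/1, (11 - 1*1)/3) => y in {0, ..., 3}; best 1*1 + 8*3 = 25
  x = 2: y <= min((11 - 1*2)/1, (11 - 1*2)/3) => y in {0, ..., 3}; best 1*2 + 8*3 = 26
  x = 3: y <= min((11 - 1*3)/1, (11 - 1*3)/3) => y in {0, ..., 2}; best 1*3 + 8*2 = 19
  x = 4: y <= min((11 - 1*4)/1, (11 - 1*4)/3) => y in {0, ..., 2}; best 1*4 + 8*2 = 20
  x = 5: y <= min((11 - 1*5)/1, (11 - 1*5)/3) => y in {0, ..., 2}; best 1*5 + 8*2 = 21
  x = 6: y <= min((11 - 1*6)/1, (11 - 1*6)/3) => y in {0, ..., 1}; best 1*6 + 8*1 = 14
  x = 7: y <= min((11 - 1*7)/1, (11 - 1*7)/3) => y in {0, ..., 1}; best 1*7 + 8*1 = 15
  x = 8: y <= min((11 - 1*8)/1, (11 - 1*8)/3) => y in {0, ..., 1}; best 1*8 + 8*1 = 16
  x = 9: y <= min((11 - 1*9)/1, (11 - 1*9)/3) => y in {0}; best 1*9 + 8*0 = 9
  x = 10: y <= min((11 - 1*10)/1, (11 - 1*10)/3) => y in {0}; best 1*10 + 8*0 = 10
  x = 11: y <= min((11 - 1*11)/1, (11 - 1*11)/3) => y in {0}; best 1*11 + 8*0 = 11
The maximum 1x + 8y = 26 is achieved at x = 2, y = 3.
Check: 1*2 + 1*3 = 5 <= 11 and 1*2 + 3*3 = 11 <= 11.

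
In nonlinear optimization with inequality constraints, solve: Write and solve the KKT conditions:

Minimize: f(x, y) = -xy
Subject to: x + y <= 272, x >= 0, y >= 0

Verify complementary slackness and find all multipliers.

Problem: min -xy s.t. x + y <= 272 (multiplier lambda), x >= 0 (mu_x), y >= 0 (mu_y)
KKT stationarity: -y + lambda - mu_x = 0, -x + lambda - mu_y = 0, with lambda, mu_x, mu_y >= 0
Complementary slackness: lambda*(x + y - 272) = 0, mu_x*x = 0, mu_y*y = 0
If lambda = 0: y = -mu_x <= 0 and x = -mu_y <= 0 force x = y = 0 with f = 0; but x = y = 136 is feasible with f = -18496 < 0, so this is not the minimum. Hence lambda > 0 and x + y = 272.
Try x > 0, y > 0 (so mu_x = mu_y = 0): y = lambda, x = lambda => x = y = lambda
x + y = 272 => 2*lambda = 272 => lambda = 136
x* = y* = 136 > 0, consistent with mu_x = mu_y = 0.
(Any feasible point with x = 0 or y = 0 has f = 0 > -18496, so the minimum is not on those boundaries.)
min(-xy) = -18496 (i.e. max xy = 18496)
Multipliers: lambda = 136, mu_x = 0, mu_y = 0
Complementary slackness: lambda*(x + y - 272) = 136*(136 + 136 - 272) = 0, mu_x*x = 0*136 = 0, mu_y*y = 0*136 = 0. Satisfied.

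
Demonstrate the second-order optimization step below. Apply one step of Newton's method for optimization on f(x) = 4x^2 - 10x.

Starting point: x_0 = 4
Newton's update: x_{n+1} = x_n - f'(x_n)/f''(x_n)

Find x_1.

f(x) = 4x^2 - 10x
f'(x) = 8x + (-10), f''(x) = 8
Newton step: x_1 = x_0 - f'(x_0)/f''(x_0)
f'(4) = 22
x_1 = 4 - 22/8 = 5/4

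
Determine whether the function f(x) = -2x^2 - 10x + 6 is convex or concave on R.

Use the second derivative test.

f(x) = -2x^2 - 10x + 6
f'(x) = -4x - 10
f''(x) = -4
Since f''(x) = -4 < 0 for all x, f is concave on R.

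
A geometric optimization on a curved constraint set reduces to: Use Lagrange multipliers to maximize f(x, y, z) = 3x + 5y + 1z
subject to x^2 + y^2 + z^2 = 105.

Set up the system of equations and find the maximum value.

Lagrange conditions: 3 = 2*lambda*x, 5 = 2*lambda*y, 1 = 2*lambda*z
So x:3 = y:5 = z:1, i.e. x = 3t, y = 5t, z = 1t
Constraint: t^2*(3^2 + 5^2 + 1^2) = 105
  t^2 * 35 = 105  =>  t = sqrt(3)
Maximum = 3*3t + 5*5t + 1*1t = 35*sqrt(3) = sqrt(3675)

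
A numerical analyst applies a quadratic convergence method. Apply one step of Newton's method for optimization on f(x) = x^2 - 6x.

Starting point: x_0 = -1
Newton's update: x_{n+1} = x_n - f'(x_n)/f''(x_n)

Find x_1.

f(x) = x^2 - 6x
f'(x) = 2x + (-6), f''(x) = 2
Newton step: x_1 = x_0 - f'(x_0)/f''(x_0)
f'(-1) = -8
x_1 = -1 - -8/2 = 3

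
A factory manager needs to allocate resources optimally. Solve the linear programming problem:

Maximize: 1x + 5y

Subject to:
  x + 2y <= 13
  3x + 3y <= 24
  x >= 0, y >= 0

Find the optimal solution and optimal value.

Feasible vertices: (0, 0), (0, 13/2), (3, 5), (8, 0)
Objective 1x + 5y at each:
  (0, 0): 0
  (0, 13/2): 65/2
  (3, 5): 28
  (8, 0): 8
Maximum is 65/2 at (0, 13/2).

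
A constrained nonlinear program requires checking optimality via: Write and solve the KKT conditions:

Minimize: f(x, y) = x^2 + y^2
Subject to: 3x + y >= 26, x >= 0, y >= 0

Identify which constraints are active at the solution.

KKT conditions for min x^2 + y^2 s.t. 3x + 1y >= 26, x >= 0, y >= 0:
Stationarity: 2x = mu*3 + mu_x, 2y = mu*1 + mu_y, with mu, mu_x, mu_y >= 0
Complementary slackness: mu*(3x + y - 26) = 0, mu_x*x = 0, mu_y*y = 0
(0, 0) is infeasible (3*0 + 1*0 < 26), so if mu = 0 stationarity would force x = mu_x/2 >= 0, y = mu_y/2 >= 0 with mu_x*x = mu_y*y = 0, i.e. x = y = 0: contradiction. Hence mu > 0 and 3x + y = 26 is active.
Try x > 0, y > 0 (so mu_x = mu_y = 0): x = 3*mu/2, y = 1*mu/2
Substitute: 3*(3*mu/2) + 1*(1*mu/2) = 26
  mu*10/2 = 26 => mu = 26/5
x* = 39/5 > 0, y* = 13/5 > 0, consistent with mu_x = mu_y = 0.
f is convex and the constraints are linear, so this KKT point is the global minimum.
f* = 338/5
Active constraints: 3x + y >= 26 (holds with equality, mu = 26/5 > 0); x >= 0 and y >= 0 are inactive (mu_x = mu_y = 0).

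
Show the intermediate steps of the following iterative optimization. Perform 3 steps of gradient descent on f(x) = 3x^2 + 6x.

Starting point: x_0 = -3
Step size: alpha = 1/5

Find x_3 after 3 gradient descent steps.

f(x) = 3x^2 + 6x, f'(x) = 6x + (6)
Step 1: f'(-3) = -12, x_1 = -3 - 1/5 * -12 = -3/5
Step 2: f'(-3/5) = 12/5, x_2 = -3/5 - 1/5 * 12/5 = -27/25
Step 3: f'(-27/25) = -12/25, x_3 = -27/25 - 1/5 * -12/25 = -123/125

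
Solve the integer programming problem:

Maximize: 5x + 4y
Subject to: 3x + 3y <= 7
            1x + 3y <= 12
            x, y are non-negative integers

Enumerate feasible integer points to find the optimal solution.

Constraint 1: 3x + 3y <= 7
Constraint 2: 1x + 3y <= 12
Feasible x range (need y >= 0): 0 <= x <= min(7/3, 12/1) => x in {0, ..., 2}.
Enumerate feasible integer points row by row (the coefficient of y is 4 > 0, so for each x the largest feasible y gives the best value):
  x = 0: y <= min((7 - 3*0)/3, (12 - 1*0)/3) => y in {0, ..., 2}; best 5*0 + 4*2 = 8
  x = 1: y <= min((7 - 3*1)/3, (12 - 1*1)/3) => y in {0, ..., 1}; best 5*1 + 4*1 = 9
  x = 2: y <= min((7 - 3*2)/3, (12 - 1*2)/3) => y in {0}; best 5*2 + 4*0 = 10
The maximum 5x + 4y = 10 is achieved at x = 2, y = 0.
Check: 3*2 + 3*0 = 6 <= 7 and 1*2 + 3*0 = 2 <= 12.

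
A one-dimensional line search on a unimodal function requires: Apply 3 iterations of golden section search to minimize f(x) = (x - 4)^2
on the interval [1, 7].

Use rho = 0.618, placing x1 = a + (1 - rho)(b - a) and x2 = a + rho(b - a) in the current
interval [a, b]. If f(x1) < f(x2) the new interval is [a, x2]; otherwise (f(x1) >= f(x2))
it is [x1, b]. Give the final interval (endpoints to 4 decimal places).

Golden section search for min of f(x) = (x - 4)^2 on [1, 7].
Each step: x1 = a + (1 - rho)(b - a), x2 = a + rho(b - a); if f(x1) < f(x2) keep [a, x2], otherwise keep [x1, b].
Step 1: [1.0000, 7.0000], x1=3.2920 (f=0.5013), x2=4.7080 (f=0.5013); f(x1) = f(x2) (tie, not '<') => keep [3.2920, 7.0000]
Step 2: [3.2920, 7.0000], x1=4.7085 (f=0.5019), x2=5.5835 (f=2.5076); f(x1) < f(x2) => keep [3.2920, 5.5835]
Step 3: [3.2920, 5.5835], x1=4.1674 (f=0.0280), x2=4.7082 (f=0.5015); f(x1) < f(x2) => keep [3.2920, 4.7082]
Final interval: [3.2920, 4.7082]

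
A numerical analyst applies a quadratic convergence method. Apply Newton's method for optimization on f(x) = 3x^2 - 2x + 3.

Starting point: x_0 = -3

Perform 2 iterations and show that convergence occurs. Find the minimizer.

f(x) = 3x^2 - 2x + 3, f'(x) = 6x + (-2), f''(x) = 6
Step 1: f'(-3) = -20, x_1 = -3 - -20/6 = 1/3
Step 2: f'(1/3) = 0, x_2 = 1/3 (converged)
Newton's method converges in 1 step for quadratics.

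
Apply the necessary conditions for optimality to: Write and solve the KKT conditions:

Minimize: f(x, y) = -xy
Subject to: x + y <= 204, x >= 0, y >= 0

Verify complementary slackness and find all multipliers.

Problem: min -xy s.t. x + y <= 204 (multiplier lambda), x >= 0 (mu_x), y >= 0 (mu_y)
KKT stationarity: -y + lambda - mu_x = 0, -x + lambda - mu_y = 0, with lambda, mu_x, mu_y >= 0
Complementary slackness: lambda*(x + y - 204) = 0, mu_x*x = 0, mu_y*y = 0
If lambda = 0: y = -mu_x <= 0 and x = -mu_y <= 0 force x = y = 0 with f = 0; but x = y = 102 is feasible with f = -10404 < 0, so this is not the minimum. Hence lambda > 0 and x + y = 204.
Try x > 0, y > 0 (so mu_x = mu_y = 0): y = lambda, x = lambda => x = y = lambda
x + y = 204 => 2*lambda = 204 => lambda = 102
x* = y* = 102 > 0, consistent with mu_x = mu_y = 0.
(Any feasible point with x = 0 or y = 0 has f = 0 > -10404, so the minimum is not on those boundaries.)
min(-xy) = -10404 (i.e. max xy = 10404)
Multipliers: lambda = 102, mu_x = 0, mu_y = 0
Complementary slackness: lambda*(x + y - 204) = 102*(102 + 102 - 204) = 0, mu_x*x = 0*102 = 0, mu_y*y = 0*102 = 0. Satisfied.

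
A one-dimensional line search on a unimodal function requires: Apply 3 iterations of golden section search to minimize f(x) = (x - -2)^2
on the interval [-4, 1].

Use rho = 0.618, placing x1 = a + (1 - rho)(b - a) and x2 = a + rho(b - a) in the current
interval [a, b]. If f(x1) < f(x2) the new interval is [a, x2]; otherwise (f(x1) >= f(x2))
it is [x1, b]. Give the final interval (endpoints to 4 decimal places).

Golden section search for min of f(x) = (x - -2)^2 on [-4, 1].
Each step: x1 = a + (1 - rho)(b - a), x2 = a + rho(b - a); if f(x1) < f(x2) keep [a, x2], otherwise keep [x1, b].
Step 1: [-4.0000, 1.0000], x1=-2.0900 (f=0.0081), x2=-0.9100 (f=1.1881); f(x1) < f(x2) => keep [-4.0000, -0.9100]
Step 2: [-4.0000, -0.9100], x1=-2.8196 (f=0.6718), x2=-2.0904 (f=0.0082); f(x1) > f(x2) => keep [-2.8196, -0.9100]
Step 3: [-2.8196, -0.9100], x1=-2.0901 (f=0.0081), x2=-1.6395 (f=0.1300); f(x1) < f(x2) => keep [-2.8196, -1.6395]
Final interval: [-2.8196, -1.6395]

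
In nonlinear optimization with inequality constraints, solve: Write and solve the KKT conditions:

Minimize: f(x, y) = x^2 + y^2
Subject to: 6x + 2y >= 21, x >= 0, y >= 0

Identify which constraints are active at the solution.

KKT conditions for min x^2 + y^2 s.t. 6x + 2y >= 21, x >= 0, y >= 0:
Stationarity: 2x = mu*6 + mu_x, 2y = mu*2 + mu_y, with mu, mu_x, mu_y >= 0
Complementary slackness: mu*(6x + 2y - 21) = 0, mu_x*x = 0, mu_y*y = 0
(0, 0) is infeasible (6*0 + 2*0 < 21), so if mu = 0 stationarity would force x = mu_x/2 >= 0, y = mu_y/2 >= 0 with mu_x*x = mu_y*y = 0, i.e. x = y = 0: contradiction. Hence mu > 0 and 6x + 2y = 21 is active.
Try x > 0, y > 0 (so mu_x = mu_y = 0): x = 6*mu/2, y = 2*mu/2
Substitute: 6*(6*mu/2) + 2*(2*mu/2) = 21
  mu*40/2 = 21 => mu = 21/20
x* = 63/20 > 0, y* = 21/20 > 0, consistent with mu_x = mu_y = 0.
f is convex and the constraints are linear, so this KKT point is the global minimum.
f* = 441/40
Active constraints: 6x + 2y >= 21 (holds with equality, mu = 21/20 > 0); x >= 0 and y >= 0 are inactive (mu_x = mu_y = 0).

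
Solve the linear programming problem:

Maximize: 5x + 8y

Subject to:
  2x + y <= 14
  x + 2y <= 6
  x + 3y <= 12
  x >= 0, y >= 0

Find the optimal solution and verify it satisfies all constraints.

Feasible vertices: (0, 0), (0, 3), (6, 0)
Objective 5x + 8y at each vertex:
  (0, 0): 0
  (0, 3): 24
  (6, 0): 30
Maximum is 30 at (6, 0).
Verify constraints at (x, y) = (6, 0):
  2*6 + 1*0 = 12 <= 14
  1*6 + 2*0 = 6 <= 6 (active)
  1*6 + 3*0 = 6 <= 12
  x = 6 >= 0, y = 0 >= 0. All constraints satisfied.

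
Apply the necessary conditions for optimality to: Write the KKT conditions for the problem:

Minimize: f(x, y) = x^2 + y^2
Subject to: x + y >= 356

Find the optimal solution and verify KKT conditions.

KKT conditions for min x^2 + y^2 s.t. x + y >= 356:
Stationarity: 2x = mu, 2y = mu
So x = y = mu/2.
Complementary slackness: mu*(x + y - 356) = 0
Primal feasibility: x + y >= 356; dual feasibility: mu >= 0
If mu = 0 then x = y = 0, but 0 + 0 < 356 is infeasible, so the constraint is active.
Constraint active: x + y = 2*(mu/2) = 356 => mu = 356
x = y = 178, f = 63368
Verify: stationarity 2*178 = 356 = mu; primal 178 + 178 = 356 >= 356; dual mu = 356 >= 0; complementary slackness 356*(356 - 356) = 0. All KKT conditions hold.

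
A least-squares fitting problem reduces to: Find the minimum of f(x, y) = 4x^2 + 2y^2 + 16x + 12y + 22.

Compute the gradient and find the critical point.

f(x,y) = 4x^2 + 2y^2 + 16x + 12y + 22
df/dx = 8x + (16) = 0  =>  x = -2
df/dy = 4y + (12) = 0  =>  y = -3
f(-2, -3) = 4*(-2)^2 + 2*(-3)^2 + 16*(-2) + 12*(-3) + 22 = -12
Hessian is diagonal with entries 8, 4 > 0, so this is a minimum.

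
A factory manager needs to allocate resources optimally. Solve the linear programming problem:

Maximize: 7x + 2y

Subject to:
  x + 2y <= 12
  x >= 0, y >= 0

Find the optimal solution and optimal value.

The feasible region has vertices at [(0, 0), (12, 0), (0, 6)].
Checking objective 7x + 2y at each vertex:
  (0, 0): 7*0 + 2*0 = 0
  (12, 0): 7*12 + 2*0 = 84
  (0, 6): 7*0 + 2*6 = 12
Maximum is 84 at (12, 0).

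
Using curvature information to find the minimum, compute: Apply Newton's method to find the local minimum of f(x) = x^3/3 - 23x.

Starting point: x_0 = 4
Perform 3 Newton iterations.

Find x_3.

f(x) = x^3/3 - 23x
f'(x) = x^2 - 23, f''(x) = 2x
Newton update: x_{n+1} = x_n - (x_n^2 - 23)/(2*x_n)
Step 1: x_0 = 4, f'=-7, f''=8, x_1 = 39/8
Step 2: x_1 = 39/8, f'=49/64, f''=39/4, x_2 = 2993/624
Step 3: x_2 = 2993/624, f'=2401/389376, f''=2993/312, x_3 = 17913697/3735264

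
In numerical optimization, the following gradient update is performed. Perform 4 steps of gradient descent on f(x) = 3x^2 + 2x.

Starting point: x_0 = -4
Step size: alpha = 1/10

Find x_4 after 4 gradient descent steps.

f(x) = 3x^2 + 2x, f'(x) = 6x + (2)
Step 1: f'(-4) = -22, x_1 = -4 - 1/10 * -22 = -9/5
Step 2: f'(-9/5) = -44/5, x_2 = -9/5 - 1/10 * -44/5 = -23/25
Step 3: f'(-23/25) = -88/25, x_3 = -23/25 - 1/10 * -88/25 = -71/125
Step 4: f'(-71/125) = -176/125, x_4 = -71/125 - 1/10 * -176/125 = -267/625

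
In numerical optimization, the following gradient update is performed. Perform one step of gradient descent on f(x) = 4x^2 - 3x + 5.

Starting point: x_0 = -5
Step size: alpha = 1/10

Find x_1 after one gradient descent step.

f(x) = 4x^2 - 3x + 5
f'(x) = 8x - 3
f'(-5) = 8*-5 + (-3) = -43
x_1 = x_0 - alpha * f'(x_0) = -5 - 1/10 * -43 = -7/10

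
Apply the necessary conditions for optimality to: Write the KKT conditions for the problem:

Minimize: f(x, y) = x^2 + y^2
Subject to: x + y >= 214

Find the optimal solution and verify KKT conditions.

KKT conditions for min x^2 + y^2 s.t. x + y >= 214:
Stationarity: 2x = mu, 2y = mu
So x = y = mu/2.
Complementary slackness: mu*(x + y - 214) = 0
Primal feasibility: x + y >= 214; dual feasibility: mu >= 0
If mu = 0 then x = y = 0, but 0 + 0 < 214 is infeasible, so the constraint is active.
Constraint active: x + y = 2*(mu/2) = 214 => mu = 214
x = y = 107, f = 22898
Verify: stationarity 2*107 = 214 = mu; primal 107 + 107 = 214 >= 214; dual mu = 214 >= 0; complementary slackness 214*(214 - 214) = 0. All KKT conditions hold.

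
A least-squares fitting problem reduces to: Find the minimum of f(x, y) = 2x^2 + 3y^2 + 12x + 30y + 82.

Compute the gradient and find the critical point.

f(x,y) = 2x^2 + 3y^2 + 12x + 30y + 82
df/dx = 4x + (12) = 0  =>  x = -3
df/dy = 6y + (30) = 0  =>  y = -5
f(-3, -5) = 2*(-3)^2 + 3*(-5)^2 + 12*(-3) + 30*(-5) + 82 = -11
Hessian is diagonal with entries 4, 6 > 0, so this is a minimum.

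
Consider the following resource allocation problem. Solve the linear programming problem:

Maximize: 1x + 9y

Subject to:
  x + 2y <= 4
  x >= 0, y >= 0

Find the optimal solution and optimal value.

The feasible region has vertices at [(0, 0), (4, 0), (0, 2)].
Checking objective 1x + 9y at each vertex:
  (0, 0): 1*0 + 9*0 = 0
  (4, 0): 1*4 + 9*0 = 4
  (0, 2): 1*0 + 9*2 = 18
Maximum is 18 at (0, 2).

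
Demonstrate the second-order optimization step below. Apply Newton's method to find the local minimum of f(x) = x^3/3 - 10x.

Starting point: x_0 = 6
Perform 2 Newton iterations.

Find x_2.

f(x) = x^3/3 - 10x
f'(x) = x^2 - 10, f''(x) = 2x
Newton update: x_{n+1} = x_n - (x_n^2 - 10)/(2*x_n)
Step 1: x_0 = 6, f'=26, f''=12, x_1 = 23/6
Step 2: x_1 = 23/6, f'=169/36, f''=23/3, x_2 = 889/276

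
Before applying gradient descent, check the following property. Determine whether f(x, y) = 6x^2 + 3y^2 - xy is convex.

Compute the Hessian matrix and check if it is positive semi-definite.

f(x,y) = 6x^2 + 3y^2 - xy
Hessian H = [[12, -1], [-1, 6]]
trace(H) = 18, det(H) = 71
Eigenvalues: (18 +/- sqrt(40)) / 2 = 12.16, 5.838
Since both eigenvalues > 0, f is convex.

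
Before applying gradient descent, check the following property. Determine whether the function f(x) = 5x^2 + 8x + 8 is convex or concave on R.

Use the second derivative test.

f(x) = 5x^2 + 8x + 8
f'(x) = 10x + 8
f''(x) = 10
Since f''(x) = 10 > 0 for all x, f is convex on R.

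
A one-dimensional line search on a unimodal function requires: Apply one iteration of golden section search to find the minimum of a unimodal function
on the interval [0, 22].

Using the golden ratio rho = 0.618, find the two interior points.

Golden section search on [0, 22].
Golden ratio rho = 0.618 (approx).
Interior points:
  x_1 = 0 + (1-0.618)*22 = 8.4040
  x_2 = 0 + 0.618*22 = 13.5960
Compare f(x_1) and f(x_2) to determine which subinterval to keep.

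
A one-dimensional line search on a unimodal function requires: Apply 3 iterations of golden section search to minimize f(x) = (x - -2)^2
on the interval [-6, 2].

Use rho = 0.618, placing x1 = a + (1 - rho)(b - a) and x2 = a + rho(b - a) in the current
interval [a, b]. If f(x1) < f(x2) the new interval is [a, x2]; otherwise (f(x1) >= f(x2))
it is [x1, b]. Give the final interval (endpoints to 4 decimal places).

Golden section search for min of f(x) = (x - -2)^2 on [-6, 2].
Each step: x1 = a + (1 - rho)(b - a), x2 = a + rho(b - a); if f(x1) < f(x2) keep [a, x2], otherwise keep [x1, b].
Step 1: [-6.0000, 2.0000], x1=-2.9440 (f=0.8911), x2=-1.0560 (f=0.8911); f(x1) = f(x2) (tie, not '<') => keep [-2.9440, 2.0000]
Step 2: [-2.9440, 2.0000], x1=-1.0554 (f=0.8923), x2=0.1114 (f=4.4580); f(x1) < f(x2) => keep [-2.9440, 0.1114]
Step 3: [-2.9440, 0.1114], x1=-1.7768 (f=0.0498), x2=-1.0558 (f=0.8916); f(x1) < f(x2) => keep [-2.9440, -1.0558]
Final interval: [-2.9440, -1.0558]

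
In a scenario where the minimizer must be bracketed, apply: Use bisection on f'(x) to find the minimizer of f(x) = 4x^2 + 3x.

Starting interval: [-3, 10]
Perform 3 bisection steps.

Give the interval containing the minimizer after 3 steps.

Finding critical point of f(x) = 4x^2 + 3x using bisection on f'(x) = 8x + 3.
f'(x) = 0 when x = -3/8.
Starting interval: [-3, 10]
Step 1: mid = 7/2, f'(mid) = 31, new interval = [-3, 7/2]
Step 2: mid = 1/4, f'(mid) = 5, new interval = [-3, 1/4]
Step 3: mid = -11/8, f'(mid) = -8, new interval = [-11/8, 1/4]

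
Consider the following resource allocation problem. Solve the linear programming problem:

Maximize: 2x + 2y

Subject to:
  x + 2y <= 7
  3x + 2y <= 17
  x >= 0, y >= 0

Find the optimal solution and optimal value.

Feasible vertices: (0, 0), (0, 7/2), (5, 1), (17/3, 0)
Objective 2x + 2y at each:
  (0, 0): 0
  (0, 7/2): 7
  (5, 1): 12
  (17/3, 0): 34/3
Maximum is 12 at (5, 1).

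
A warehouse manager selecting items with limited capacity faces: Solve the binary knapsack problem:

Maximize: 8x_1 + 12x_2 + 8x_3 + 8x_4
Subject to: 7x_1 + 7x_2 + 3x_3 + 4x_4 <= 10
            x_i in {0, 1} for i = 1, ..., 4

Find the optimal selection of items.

Items: item 1 (v=8, w=7), item 2 (v=12, w=7), item 3 (v=8, w=3), item 4 (v=8, w=4)
Capacity: 10
Checking all 16 subsets (w = total weight, v = total value):
  {}: w = 0, v = 0
  {1}: w = 7, v = 8
  {2}: w = 7, v = 12
  {3}: w = 3, v = 8
  {4}: w = 4, v = 8
  {1, 2}: w = 14 > 10, infeasible
  {1, 3}: w = 10, v = 16
  {1, 4}: w = 11 > 10, infeasible
  {2, 3}: w = 10, v = 20
  {2, 4}: w = 11 > 10, infeasible
  {3, 4}: w = 7, v = 16
  {1, 2, 3}: w = 17 > 10, infeasible
  {1, 2, 4}: w = 18 > 10, infeasible
  {1, 3, 4}: w = 14 > 10, infeasible
  {2, 3, 4}: w = 14 > 10, infeasible
  {1, 2, 3, 4}: w = 21 > 10, infeasible
Best feasible subset: items [2, 3]
Total weight: 10 <= 10, total value: 20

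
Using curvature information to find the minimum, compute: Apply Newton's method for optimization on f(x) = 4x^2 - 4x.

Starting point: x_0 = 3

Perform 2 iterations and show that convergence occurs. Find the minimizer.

f(x) = 4x^2 - 4x, f'(x) = 8x + (-4), f''(x) = 8
Step 1: f'(3) = 20, x_1 = 3 - 20/8 = 1/2
Step 2: f'(1/2) = 0, x_2 = 1/2 (converged)
Newton's method converges in 1 step for quadratics.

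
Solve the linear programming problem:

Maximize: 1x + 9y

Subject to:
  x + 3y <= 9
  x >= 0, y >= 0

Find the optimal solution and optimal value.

The feasible region has vertices at [(0, 0), (9, 0), (0, 3)].
Checking objective 1x + 9y at each vertex:
  (0, 0): 1*0 + 9*0 = 0
  (9, 0): 1*9 + 9*0 = 9
  (0, 3): 1*0 + 9*3 = 27
Maximum is 27 at (0, 3).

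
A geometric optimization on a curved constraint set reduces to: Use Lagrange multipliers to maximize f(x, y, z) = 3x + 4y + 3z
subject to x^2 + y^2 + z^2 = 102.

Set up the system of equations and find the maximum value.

Lagrange conditions: 3 = 2*lambda*x, 4 = 2*lambda*y, 3 = 2*lambda*z
So x:3 = y:4 = z:3, i.e. x = 3t, y = 4t, z = 3t
Constraint: t^2*(3^2 + 4^2 + 3^2) = 102
  t^2 * 34 = 102  =>  t = sqrt(3)
Maximum = 3*3t + 4*4t + 3*3t = 34*sqrt(3) = sqrt(3468)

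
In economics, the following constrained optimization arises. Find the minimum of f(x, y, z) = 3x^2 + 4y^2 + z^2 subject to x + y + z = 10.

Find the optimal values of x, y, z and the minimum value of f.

Using Lagrange multipliers on f = 3x^2 + 4y^2 + z^2 with constraint x + y + z = 10:
Conditions: 2*3*x = lambda, 2*4*y = lambda, 2*1*z = lambda
So x = lambda/6, y = lambda/8, z = lambda/2
Substituting into constraint: lambda * (19/24) = 10
lambda = 240/19
x = 40/19, y = 30/19, z = 120/19
Minimum value = 1200/19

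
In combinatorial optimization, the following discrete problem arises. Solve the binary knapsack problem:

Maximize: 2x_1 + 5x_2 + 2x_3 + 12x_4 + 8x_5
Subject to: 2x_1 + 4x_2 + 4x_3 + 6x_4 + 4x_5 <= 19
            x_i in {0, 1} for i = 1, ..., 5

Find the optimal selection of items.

Items: item 1 (v=2, w=2), item 2 (v=5, w=4), item 3 (v=2, w=4), item 4 (v=12, w=6), item 5 (v=8, w=4)
Capacity: 19
Checking all 32 subsets (w = total weight, v = total value):
  {}: w = 0, v = 0
  {1}: w = 2, v = 2
  {2}: w = 4, v = 5
  {3}: w = 4, v = 2
  {4}: w = 6, v = 12
  {5}: w = 4, v = 8
  {1, 2}: w = 6, v = 7
  {1, 3}: w = 6, v = 4
  {1, 4}: w = 8, v = 14
  {1, 5}: w = 6, v = 10
  {2, 3}: w = 8, v = 7
  {2, 4}: w = 10, v = 17
  {2, 5}: w = 8, v = 13
  {3, 4}: w = 10, v = 14
  {3, 5}: w = 8, v = 10
  {4, 5}: w = 10, v = 20
  {1, 2, 3}: w = 10, v = 9
  {1, 2, 4}: w = 12, v = 19
  {1, 2, 5}: w = 10, v = 15
  {1, 3, 4}: w = 12, v = 16
  {1, 3, 5}: w = 10, v = 12
  {1, 4, 5}: w = 12, v = 22
  {2, 3, 4}: w = 14, v = 19
  {2, 3, 5}: w = 12, v = 15
  {2, 4, 5}: w = 14, v = 25
  {3, 4, 5}: w = 14, v = 22
  {1, 2, 3, 4}: w = 16, v = 21
  {1, 2, 3, 5}: w = 14, v = 17
  {1, 2, 4, 5}: w = 16, v = 27
  {1, 3, 4, 5}: w = 16, v = 24
  {2, 3, 4, 5}: w = 18, v = 27
  {1, 2, 3, 4, 5}: w = 20 > 19, infeasible
Best feasible subset: items [1, 2, 4, 5]
(The same value 27 is also attained by {2, 3, 4, 5}.)
Total weight: 16 <= 19, total value: 27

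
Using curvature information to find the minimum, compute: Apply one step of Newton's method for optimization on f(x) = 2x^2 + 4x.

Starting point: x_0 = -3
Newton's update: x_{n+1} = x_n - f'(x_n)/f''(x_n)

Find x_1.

f(x) = 2x^2 + 4x
f'(x) = 4x + (4), f''(x) = 4
Newton step: x_1 = x_0 - f'(x_0)/f''(x_0)
f'(-3) = -8
x_1 = -3 - -8/4 = -1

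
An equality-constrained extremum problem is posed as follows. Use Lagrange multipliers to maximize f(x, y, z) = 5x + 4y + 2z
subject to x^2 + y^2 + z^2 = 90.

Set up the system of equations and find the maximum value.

Lagrange conditions: 5 = 2*lambda*x, 4 = 2*lambda*y, 2 = 2*lambda*z
So x:5 = y:4 = z:2, i.e. x = 5t, y = 4t, z = 2t
Constraint: t^2*(5^2 + 4^2 + 2^2) = 90
  t^2 * 45 = 90  =>  t = sqrt(2)
Maximum = 5*5t + 4*4t + 2*2t = 45*sqrt(2) = sqrt(4050)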